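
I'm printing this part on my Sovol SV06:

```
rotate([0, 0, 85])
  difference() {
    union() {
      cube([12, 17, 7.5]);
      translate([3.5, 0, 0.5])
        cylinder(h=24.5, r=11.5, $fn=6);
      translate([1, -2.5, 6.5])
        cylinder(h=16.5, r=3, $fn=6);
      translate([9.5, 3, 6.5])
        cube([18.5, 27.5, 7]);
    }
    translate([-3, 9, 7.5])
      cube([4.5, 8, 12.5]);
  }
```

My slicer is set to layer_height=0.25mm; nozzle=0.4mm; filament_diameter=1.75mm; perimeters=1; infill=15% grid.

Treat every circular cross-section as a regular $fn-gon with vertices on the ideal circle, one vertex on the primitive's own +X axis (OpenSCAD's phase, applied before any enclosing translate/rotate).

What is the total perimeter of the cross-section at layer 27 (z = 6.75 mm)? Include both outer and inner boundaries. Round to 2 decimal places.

At z = 6.75 mm: the cube is present — its section is the full 12×17 rectangle (perimeter 58.00 mm); the r=11.5 cylinder at (3.5, 0) gives a regular 6-gon of circumradius 11.5 (constant along its height) (perimeter = 2·6·11.500·sin(180°/6) = 69.00 mm); the r=3 cylinder at (1, -2.5) gives a regular 6-gon of circumradius 3 (constant along its height) (perimeter = 2·6·3.000·sin(180°/6) = 18.00 mm); the cube at (9.5, 3) is present — its section is the full 18.5×27.5 rectangle (perimeter 92.00 mm); Taking the union: the regions partially overlap (shared area 172.74 mm²), so the edge portions inside another operand are dropped and the merged outline is re-measured after clipping — boundary = 142.49 mm; the cube at (-3, 9) is not intersected at this z (z outside [7.5, 20]); Taking the first minus the rest: none of the subtracted shapes is present at this height, so the result so far is unchanged — boundary = 142.49 mm; (rotated 85° about Z; rotation is an isometry so areas/perimeters/island counts are preserved). Overall, the cross-section is a single solid region. Total boundary length (outer) = 142.49 mm.

142.49 mm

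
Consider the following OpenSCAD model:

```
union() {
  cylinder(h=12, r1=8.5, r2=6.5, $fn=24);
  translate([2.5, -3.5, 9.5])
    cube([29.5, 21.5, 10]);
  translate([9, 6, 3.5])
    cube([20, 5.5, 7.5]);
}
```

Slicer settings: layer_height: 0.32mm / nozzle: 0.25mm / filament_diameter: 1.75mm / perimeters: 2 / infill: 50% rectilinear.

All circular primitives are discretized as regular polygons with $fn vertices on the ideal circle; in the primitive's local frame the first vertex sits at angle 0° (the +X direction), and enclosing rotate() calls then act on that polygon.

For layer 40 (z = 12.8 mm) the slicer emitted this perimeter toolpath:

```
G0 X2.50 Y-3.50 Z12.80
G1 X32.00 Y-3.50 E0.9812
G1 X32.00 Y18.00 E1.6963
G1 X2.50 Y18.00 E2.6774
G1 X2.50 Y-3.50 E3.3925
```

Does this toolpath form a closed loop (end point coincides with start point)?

Start point (G0): (2.50, -3.50). End point (last G1): the path returns to the start — closed.

yes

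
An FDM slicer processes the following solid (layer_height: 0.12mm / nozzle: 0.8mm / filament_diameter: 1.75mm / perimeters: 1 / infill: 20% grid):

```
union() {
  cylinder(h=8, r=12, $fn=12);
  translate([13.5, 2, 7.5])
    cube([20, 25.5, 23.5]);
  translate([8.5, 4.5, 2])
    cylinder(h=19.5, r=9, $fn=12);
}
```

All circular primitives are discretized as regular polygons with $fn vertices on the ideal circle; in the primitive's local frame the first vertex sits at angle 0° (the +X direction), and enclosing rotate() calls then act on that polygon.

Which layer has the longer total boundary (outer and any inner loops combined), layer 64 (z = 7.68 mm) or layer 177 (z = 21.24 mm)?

Layer 64 (z = 7.68): the cylinder: section is a regular 12-gon, circumradius r=12 (perimeter = 2·12·12.000·sin(180°/12) = 74.54 mm); the cube at (13.5, 2) is present — its section is the full 20×25.5 rectangle (perimeter 91.00 mm); the cylinder at (8.5, 4.5): section is a regular 12-gon, circumradius r=9 (perimeter = 2·12·9.000·sin(180°/12) = 55.90 mm); Merging all regions: the regions partially overlap (shared area 165.50 mm²), so the edge portions inside another operand are dropped and the merged outline is re-measured after clipping — boundary = 153.21 mm. So its perimeter = 153.21 mm. Layer 177 (z = 21.24): the cylinder is absent (z outside [0, 8]); the cube at (13.5, 2) is present — its section is the full 20×25.5 rectangle (perimeter 91.00 mm); the r=9 cylinder at (8.5, 4.5) contributes a regular 12-gon of circumradius 9 (perimeter = 2·12·9.000·sin(180°/12) = 55.90 mm); Combining (union): the regions partially overlap (shared area 28.35 mm²), so the edge portions inside another operand are dropped and the merged outline is re-measured after clipping — boundary = 122.58 mm. So its perimeter = 122.58 mm. Layer 64 is larger (153.21 vs 122.58 mm).

layer 64 (z = 7.68 mm)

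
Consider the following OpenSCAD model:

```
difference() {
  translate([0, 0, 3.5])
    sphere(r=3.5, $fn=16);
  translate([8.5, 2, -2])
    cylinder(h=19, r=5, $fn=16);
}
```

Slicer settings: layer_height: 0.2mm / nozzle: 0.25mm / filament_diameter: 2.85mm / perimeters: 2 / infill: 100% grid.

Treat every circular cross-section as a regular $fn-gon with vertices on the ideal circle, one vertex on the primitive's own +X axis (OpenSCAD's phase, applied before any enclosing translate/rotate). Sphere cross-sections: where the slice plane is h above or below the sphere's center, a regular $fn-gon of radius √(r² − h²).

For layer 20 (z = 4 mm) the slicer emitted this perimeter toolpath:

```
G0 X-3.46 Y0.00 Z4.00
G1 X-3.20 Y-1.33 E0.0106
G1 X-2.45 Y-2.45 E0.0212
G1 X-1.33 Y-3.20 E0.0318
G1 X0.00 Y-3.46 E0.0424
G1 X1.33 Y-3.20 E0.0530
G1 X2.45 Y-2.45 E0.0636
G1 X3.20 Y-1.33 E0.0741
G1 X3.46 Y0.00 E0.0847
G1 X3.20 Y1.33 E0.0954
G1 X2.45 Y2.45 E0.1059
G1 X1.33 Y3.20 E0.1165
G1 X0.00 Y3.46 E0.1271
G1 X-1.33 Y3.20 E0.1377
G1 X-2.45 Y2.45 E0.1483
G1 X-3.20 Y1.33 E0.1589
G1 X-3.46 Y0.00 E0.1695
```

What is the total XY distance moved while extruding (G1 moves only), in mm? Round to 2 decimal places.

21.62 mm

Sum the Euclidean lengths of each G1 segment: total = 21.62 mm.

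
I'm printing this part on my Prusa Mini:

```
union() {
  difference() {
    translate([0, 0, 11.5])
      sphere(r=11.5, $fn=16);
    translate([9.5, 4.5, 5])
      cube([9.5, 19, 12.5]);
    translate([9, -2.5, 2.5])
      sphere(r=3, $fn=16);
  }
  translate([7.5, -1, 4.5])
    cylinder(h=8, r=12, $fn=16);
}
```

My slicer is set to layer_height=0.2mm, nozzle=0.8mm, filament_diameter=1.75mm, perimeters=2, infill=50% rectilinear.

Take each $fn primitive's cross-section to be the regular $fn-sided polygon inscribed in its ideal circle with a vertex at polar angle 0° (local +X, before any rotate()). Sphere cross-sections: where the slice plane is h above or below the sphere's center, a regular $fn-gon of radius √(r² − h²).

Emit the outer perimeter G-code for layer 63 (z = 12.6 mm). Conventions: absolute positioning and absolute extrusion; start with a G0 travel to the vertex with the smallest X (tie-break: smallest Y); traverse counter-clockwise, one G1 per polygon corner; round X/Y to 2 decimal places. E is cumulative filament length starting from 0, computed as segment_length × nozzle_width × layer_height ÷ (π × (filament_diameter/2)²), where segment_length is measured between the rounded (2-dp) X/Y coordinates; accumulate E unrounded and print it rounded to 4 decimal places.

G0 X-11.45 Y0.00 Z12.60
G1 X-10.58 Y-4.38 E0.2971
G1 X-8.09 Y-8.09 E0.5943
G1 X-4.38 Y-10.58 E0.8915
G1 X0.00 Y-11.45 E1.1885
G1 X4.38 Y-10.58 E1.4856
G1 X8.09 Y-8.09 E1.7828
G1 X10.58 Y-4.38 E2.0800
G1 X11.45 Y0.00 E2.3771
G1 X10.58 Y4.38 E2.6741
G1 X10.50 Y4.50 E2.6837
G1 X9.50 Y4.50 E2.7503
G1 X9.50 Y5.99 E2.8494
G1 X8.09 Y8.09 E3.0176
G1 X4.38 Y10.58 E3.3148
G1 X0.00 Y11.45 E3.6119
G1 X-4.38 Y10.58 E3.9090
G1 X-8.09 Y8.09 E4.2062
G1 X-10.58 Y4.38 E4.5034
G1 X-11.45 Y0.00 E4.8004

At z = 12.6 mm: the sphere: section is a regular 16-gon, circumradius = √(r²−h²) = √(11.5²−1.1²) = 11.447; the cube at (9.5, 4.5) is present — its section is the full 9.5×19 rectangle; the sphere at (9, -2.5) is absent (|z−center|=10.100 > r=3); After the difference (first − rest): starting from the r=11.5 sphere, the 9.5×19 cube at (9.5, 4.5) partially overlaps it — only the 0.74 mm² overlap (of its 180.50 mm²) is removed, clipping the outline — 1 connected region; the cylinder at (7.5, -1) does not reach this height (z outside [4.5, 12.5]); Taking the union: only that combined region is present, so the union is just that shape — 1 connected region. The outline is a single polygon with 19 vertices. Extrusion per mm of travel: 0.8 × 0.2 / (π × 0.875²) = 0.066520. Accumulating E over each segment gives final E = 4.8004.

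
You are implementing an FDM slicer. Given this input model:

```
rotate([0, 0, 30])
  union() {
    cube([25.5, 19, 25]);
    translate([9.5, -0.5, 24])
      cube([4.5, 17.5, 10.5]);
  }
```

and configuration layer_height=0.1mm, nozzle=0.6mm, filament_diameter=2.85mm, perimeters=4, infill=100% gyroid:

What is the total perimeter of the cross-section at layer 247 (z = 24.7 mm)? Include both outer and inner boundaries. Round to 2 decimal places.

90.00 mm

At z = 24.7 mm: the cube is present — its section is the full 25.5×19 rectangle (perimeter 89.00 mm); the 4.5×17.5 cube at (9.5, -0.5) contributes its full rectangle (perimeter 44.00 mm); Merging all regions: the regions partially overlap (shared area 76.50 mm²), so the edge portions inside another operand are dropped and the merged outline is re-measured after clipping — boundary = 90.00 mm; (whole slice rotated 30° about Z — lengths, areas and connectivity unchanged). Overall, the cross-section is a single solid region. Total boundary length (outer) = 90.00 mm.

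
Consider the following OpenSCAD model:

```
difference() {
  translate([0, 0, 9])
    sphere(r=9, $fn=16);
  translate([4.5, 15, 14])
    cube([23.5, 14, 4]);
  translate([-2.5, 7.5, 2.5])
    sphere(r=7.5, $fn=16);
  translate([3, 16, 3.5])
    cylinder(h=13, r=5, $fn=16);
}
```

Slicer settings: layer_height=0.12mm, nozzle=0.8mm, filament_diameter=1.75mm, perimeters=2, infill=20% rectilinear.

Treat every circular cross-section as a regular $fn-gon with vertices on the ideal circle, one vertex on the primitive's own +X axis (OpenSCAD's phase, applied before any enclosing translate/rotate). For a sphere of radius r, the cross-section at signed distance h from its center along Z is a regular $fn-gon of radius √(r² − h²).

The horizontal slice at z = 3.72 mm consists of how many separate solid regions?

1

At z = 3.72 mm: the r=9 sphere contributes a regular 16-gon of circumradius √(9²−5.28²) = 7.288; the cube at (4.5, 15) does not reach this height (z outside [14, 18]); the r=7.5 sphere at (-2.5, 7.5) contributes a regular 16-gon of circumradius √(7.5²−1.22²) = 7.400; the cylinder at (3, 16): section is a regular 16-gon, circumradius r=5; After the difference (first − rest): starting from the r=9 sphere, the r=7.5 sphere at (-2.5, 7.5) partially overlaps it — only the 56.45 mm² overlap (of its 167.65 mm²) is removed, clipping the outline; the r=5 cylinder at (3, 16) misses the remaining region (no effect) — 1 connected region. The result has 1 disconnected region.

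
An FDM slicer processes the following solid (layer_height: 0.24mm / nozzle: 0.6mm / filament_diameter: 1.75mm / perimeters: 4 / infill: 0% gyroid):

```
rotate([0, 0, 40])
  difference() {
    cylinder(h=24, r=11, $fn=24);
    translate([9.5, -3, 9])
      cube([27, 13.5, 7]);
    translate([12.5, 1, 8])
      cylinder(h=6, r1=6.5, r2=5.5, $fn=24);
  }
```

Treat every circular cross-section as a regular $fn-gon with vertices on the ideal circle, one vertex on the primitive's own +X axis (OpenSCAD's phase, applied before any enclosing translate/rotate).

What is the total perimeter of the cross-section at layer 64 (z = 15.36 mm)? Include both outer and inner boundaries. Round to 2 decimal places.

69.69 mm

At z = 15.36 mm: the cylinder: section is a regular 24-gon, circumradius r=11 (perimeter = 2·24·11.000·sin(180°/24) = 68.92 mm); the cube at (9.5, -3) (footprint 27×13.5) is included at this height (perimeter 81.00 mm); the cone at (12.5, 1) is absent (z outside [8, 14]); Taking the first minus the rest: starting from the r=11 cylinder, the 27×13.5 cube at (9.5, -3) partially overlaps it — only the 9.17 mm² overlap (of its 364.50 mm²) is removed, clipping the outline — boundary = 69.69 mm; (rotated 40° about Z; rotation is an isometry so areas/perimeters/island counts are preserved). Overall, the cross-section is a single solid region. Total boundary length (outer) = 69.69 mm.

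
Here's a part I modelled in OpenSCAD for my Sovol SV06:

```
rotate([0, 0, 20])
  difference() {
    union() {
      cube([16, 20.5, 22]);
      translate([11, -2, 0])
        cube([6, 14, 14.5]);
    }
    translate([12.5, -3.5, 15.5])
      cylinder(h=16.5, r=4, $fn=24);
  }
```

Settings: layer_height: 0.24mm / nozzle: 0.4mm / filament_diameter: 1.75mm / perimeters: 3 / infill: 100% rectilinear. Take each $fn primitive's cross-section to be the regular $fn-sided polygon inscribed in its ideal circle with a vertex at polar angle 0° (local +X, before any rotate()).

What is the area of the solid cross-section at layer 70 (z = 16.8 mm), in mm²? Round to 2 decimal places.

At z = 16.8 mm: the cube is present — its section is the full 16×20.5 rectangle (area 328.00 mm²); the cube at (11, -2) is absent (z outside [0, 14.5]); Merging all regions: only the 16×20.5 cube is present, so the union is just that shape — area = 328.00 mm²; the cylinder at (12.5, -3.5): section is a regular 24-gon, circumradius r=4 (area = (24/2)·4.000²·sin(360°/24) = 49.69 mm²); Subtracting the remaining from the first: starting from that combined region (328.00 mm²), the r=4 cylinder at (12.5, -3.5) partially overlaps it — only the 1.21 mm² overlap (of its 49.69 mm²) is removed, clipping the outline — area = 326.79 mm²; (whole slice rotated 20° about Z — lengths, areas and connectivity unchanged). Overall, the cross-section is a single solid region. Net area = 326.79 mm².

326.79 mm²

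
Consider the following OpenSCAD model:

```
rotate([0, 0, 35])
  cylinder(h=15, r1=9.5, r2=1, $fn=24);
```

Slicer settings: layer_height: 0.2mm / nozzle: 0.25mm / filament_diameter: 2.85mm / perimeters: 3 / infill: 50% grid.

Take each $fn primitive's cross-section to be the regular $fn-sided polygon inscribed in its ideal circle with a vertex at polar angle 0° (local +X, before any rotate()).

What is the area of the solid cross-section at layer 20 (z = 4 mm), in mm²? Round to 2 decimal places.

At z = 4 mm: the cone (r1=9.5→r2=1) has section circumradius 7.233 here — a regular 24-gon (area = (24/2)·7.233²·sin(360°/24) = 162.50 mm²); (whole slice rotated 35° about Z — lengths, areas and connectivity unchanged). Overall, the cross-section is a single solid region. Net area = 162.50 mm².

162.50 mm²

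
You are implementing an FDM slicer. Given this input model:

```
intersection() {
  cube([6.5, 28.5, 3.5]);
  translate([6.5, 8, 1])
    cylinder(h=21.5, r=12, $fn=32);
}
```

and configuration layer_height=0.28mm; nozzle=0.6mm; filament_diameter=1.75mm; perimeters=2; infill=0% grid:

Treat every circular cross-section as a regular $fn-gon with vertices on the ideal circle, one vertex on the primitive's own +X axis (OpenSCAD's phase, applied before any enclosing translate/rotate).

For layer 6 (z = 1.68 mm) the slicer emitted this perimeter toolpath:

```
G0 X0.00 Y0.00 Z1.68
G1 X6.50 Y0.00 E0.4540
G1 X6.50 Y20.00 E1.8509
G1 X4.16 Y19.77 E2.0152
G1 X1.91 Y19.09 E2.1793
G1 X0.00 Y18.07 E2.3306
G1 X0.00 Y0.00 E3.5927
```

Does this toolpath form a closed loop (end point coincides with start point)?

yes

Start point (G0): (0.00, 0.00). End point (last G1): the path returns to the start — closed.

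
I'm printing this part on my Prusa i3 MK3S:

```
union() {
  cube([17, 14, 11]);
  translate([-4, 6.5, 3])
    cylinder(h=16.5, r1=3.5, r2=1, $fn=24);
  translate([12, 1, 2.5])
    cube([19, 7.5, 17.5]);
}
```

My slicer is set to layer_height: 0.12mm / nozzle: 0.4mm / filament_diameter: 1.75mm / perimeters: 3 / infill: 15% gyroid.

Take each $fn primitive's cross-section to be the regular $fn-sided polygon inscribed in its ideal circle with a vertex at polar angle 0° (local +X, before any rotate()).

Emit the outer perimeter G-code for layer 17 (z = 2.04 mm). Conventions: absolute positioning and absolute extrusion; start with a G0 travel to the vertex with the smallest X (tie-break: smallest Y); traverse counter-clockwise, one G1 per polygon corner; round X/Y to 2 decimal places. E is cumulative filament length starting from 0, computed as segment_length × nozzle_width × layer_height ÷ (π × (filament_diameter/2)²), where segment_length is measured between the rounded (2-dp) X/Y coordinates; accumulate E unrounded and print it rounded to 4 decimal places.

G0 X0.00 Y0.00 Z2.04
G1 X17.00 Y0.00 E0.3393
G1 X17.00 Y14.00 E0.6186
G1 X0.00 Y14.00 E0.9579
G1 X0.00 Y0.00 E1.2373

At z = 2.04 mm: the 17×14 cube contributes its full rectangle; the cone at (-4, 6.5) is absent (z outside [3, 19.5]); the cube at (12, 1) is not intersected at this z (z outside [2.5, 20]); Combining (union): only the 17×14 cube is present, so the union is just that shape — 1 connected region. The outline is a single polygon with 4 vertices. Extrusion per mm of travel: 0.4 × 0.12 / (π × 0.875²) = 0.019956. Accumulating E over each segment gives final E = 1.2373.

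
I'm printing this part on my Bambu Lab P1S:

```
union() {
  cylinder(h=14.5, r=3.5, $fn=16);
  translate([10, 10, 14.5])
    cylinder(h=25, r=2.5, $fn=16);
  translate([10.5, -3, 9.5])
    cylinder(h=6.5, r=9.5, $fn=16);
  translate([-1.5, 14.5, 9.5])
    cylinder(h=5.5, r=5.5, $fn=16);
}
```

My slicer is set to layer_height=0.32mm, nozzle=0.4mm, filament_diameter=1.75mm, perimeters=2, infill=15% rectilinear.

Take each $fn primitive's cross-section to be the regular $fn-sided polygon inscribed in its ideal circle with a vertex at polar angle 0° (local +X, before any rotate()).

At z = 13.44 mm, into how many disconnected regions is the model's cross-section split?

At z = 13.44 mm: the cylinder: section is a regular 16-gon, circumradius r=3.5; the cylinder at (10, 10) is not intersected at this z (z outside [14.5, 39.5]); the cylinder at (10.5, -3): section is a regular 16-gon, circumradius r=9.5; the r=5.5 cylinder at (-1.5, 14.5) gives a regular 16-gon of circumradius 5.5 (constant along its height); Taking the union: the regions partially overlap (shared area 7.55 mm²), so overlapping operands fuse into one piece — 2 connected regions. The result has 2 disconnected regions.

2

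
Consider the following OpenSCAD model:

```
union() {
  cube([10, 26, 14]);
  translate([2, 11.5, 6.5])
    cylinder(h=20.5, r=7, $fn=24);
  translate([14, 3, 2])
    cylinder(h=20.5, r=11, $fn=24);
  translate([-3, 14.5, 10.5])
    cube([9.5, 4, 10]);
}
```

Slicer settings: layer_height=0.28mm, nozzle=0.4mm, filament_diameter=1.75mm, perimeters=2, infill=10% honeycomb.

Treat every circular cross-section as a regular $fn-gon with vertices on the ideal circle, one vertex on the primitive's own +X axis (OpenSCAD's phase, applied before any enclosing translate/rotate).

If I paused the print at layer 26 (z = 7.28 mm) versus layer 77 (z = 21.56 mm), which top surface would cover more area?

Layer 26 (z = 7.28): the 10×26 cube contributes its full rectangle (area 260.00 mm²); the cylinder at (2, 11.5): section is a regular 24-gon, circumradius r=7 (area = (24/2)·7.000²·sin(360°/24) = 152.19 mm²); the r=11 cylinder at (14, 3) gives a regular 24-gon of circumradius 11 (constant along its height) (area = (24/2)·11.000²·sin(360°/24) = 375.81 mm²); the cube at (-3, 14.5) is absent (z outside [10.5, 20.5]); Combining (union): the regions partially overlap — summed areas 787.99 mm² minus the doubly-counted overlap 175.15 mm² gives 612.84 mm² — area = 612.84 mm². So its area = 612.84 mm². Layer 77 (z = 21.56): the cube is absent (z outside [0, 14]); the r=7 cylinder at (2, 11.5) gives a regular 24-gon of circumradius 7 (constant along its height) (area = (24/2)·7.000²·sin(360°/24) = 152.19 mm²); the r=11 cylinder at (14, 3) contributes a regular 24-gon of circumradius 11 (area = (24/2)·11.000²·sin(360°/24) = 375.81 mm²); the cube at (-3, 14.5) is not intersected at this z (z outside [10.5, 20.5]); Combining (union): the regions partially overlap — summed areas 527.99 mm² minus the doubly-counted overlap 21.45 mm² gives 506.54 mm² — area = 506.54 mm². So its area = 506.54 mm². Layer 26 is larger (612.84 vs 506.54 mm²).

layer 26 (z = 7.28 mm)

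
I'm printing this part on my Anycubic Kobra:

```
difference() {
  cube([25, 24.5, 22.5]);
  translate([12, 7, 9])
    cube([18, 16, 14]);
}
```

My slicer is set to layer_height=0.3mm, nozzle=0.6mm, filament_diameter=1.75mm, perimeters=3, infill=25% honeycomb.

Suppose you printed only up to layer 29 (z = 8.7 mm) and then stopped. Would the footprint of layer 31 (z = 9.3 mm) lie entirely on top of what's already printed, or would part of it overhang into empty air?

entirely on top

Compare the two slices. At z = 8.7: the cube (footprint 25×24.5) is included at this height (area 612.50 mm²); the cube at (12, 7) is absent (z outside [9, 23]); Taking the first minus the rest: none of the subtracted shapes is present at this height, so the 25×24.5 cube is unchanged — area = 612.50 mm². At z = 9.3: the cube is present — its section is the full 25×24.5 rectangle (area 612.50 mm²); the cube at (12, 7) is present — its section is the full 18×16 rectangle (area 288.00 mm²); After the difference (first − rest): starting from the 25×24.5 cube (612.50 mm²), the 18×16 cube at (12, 7) partially overlaps it — only the 208.00 mm² overlap (of its 288.00 mm²) is removed, clipping the outline — area = 404.50 mm². Checking containment: the cross-section at z = 9.3 is a subset of the cross-section at z = 8.7.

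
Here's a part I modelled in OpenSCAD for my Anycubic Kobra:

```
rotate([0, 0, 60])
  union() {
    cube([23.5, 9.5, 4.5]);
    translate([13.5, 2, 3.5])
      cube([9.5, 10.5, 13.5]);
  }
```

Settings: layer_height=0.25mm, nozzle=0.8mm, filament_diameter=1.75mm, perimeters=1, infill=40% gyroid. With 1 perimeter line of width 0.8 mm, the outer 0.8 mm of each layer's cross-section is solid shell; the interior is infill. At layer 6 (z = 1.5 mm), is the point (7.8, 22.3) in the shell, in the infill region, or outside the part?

At z = 1.5 mm: the cube (footprint 23.5×9.5) is included at this height; the cube at (13.5, 2) is absent (z outside [3.5, 17]); Merging all regions: only the 23.5×9.5 cube is present, so the union is just that shape — 1 connected region; (rotated 60° about Z; rotation is an isometry so areas/perimeters/island counts are preserved). Overall, the cross-section is a single solid region. Undo the 60° rotation: the query point maps to (23.212, 4.395) in the un-rotated model frame. The nearest boundary edge runs (23.50, 0.00)→(23.50, 9.50); distance from the point to it = 0.29 mm. The point is inside the cross-section, 0.29 mm from the nearest boundary — within the 0.8 mm shell band (1 × 0.8).

shell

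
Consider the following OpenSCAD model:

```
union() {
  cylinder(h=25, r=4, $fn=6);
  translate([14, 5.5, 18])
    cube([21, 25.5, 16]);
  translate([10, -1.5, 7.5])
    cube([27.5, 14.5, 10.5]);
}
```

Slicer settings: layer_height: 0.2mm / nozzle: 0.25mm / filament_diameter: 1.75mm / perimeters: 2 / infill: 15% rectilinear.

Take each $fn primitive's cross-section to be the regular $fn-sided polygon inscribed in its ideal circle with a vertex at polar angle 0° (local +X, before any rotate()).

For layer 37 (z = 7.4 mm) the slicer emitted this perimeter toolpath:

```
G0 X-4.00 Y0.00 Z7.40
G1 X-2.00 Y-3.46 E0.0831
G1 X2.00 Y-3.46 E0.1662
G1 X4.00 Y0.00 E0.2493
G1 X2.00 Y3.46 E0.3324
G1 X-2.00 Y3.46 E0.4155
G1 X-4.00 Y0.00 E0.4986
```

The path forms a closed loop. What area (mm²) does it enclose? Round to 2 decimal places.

41.52 mm²

Apply the shoelace formula to the sequence of (X, Y) vertices; enclosed area = 41.52 mm².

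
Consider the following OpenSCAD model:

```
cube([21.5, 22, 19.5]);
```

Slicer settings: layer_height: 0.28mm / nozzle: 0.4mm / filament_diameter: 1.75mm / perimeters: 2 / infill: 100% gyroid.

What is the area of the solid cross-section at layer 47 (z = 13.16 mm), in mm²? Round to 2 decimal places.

473.00 mm²

At z = 13.16 mm: the cube (footprint 21.5×22) is included at this height (area 473.00 mm²). Overall, the cross-section is a single solid region. Net area = 473.00 mm².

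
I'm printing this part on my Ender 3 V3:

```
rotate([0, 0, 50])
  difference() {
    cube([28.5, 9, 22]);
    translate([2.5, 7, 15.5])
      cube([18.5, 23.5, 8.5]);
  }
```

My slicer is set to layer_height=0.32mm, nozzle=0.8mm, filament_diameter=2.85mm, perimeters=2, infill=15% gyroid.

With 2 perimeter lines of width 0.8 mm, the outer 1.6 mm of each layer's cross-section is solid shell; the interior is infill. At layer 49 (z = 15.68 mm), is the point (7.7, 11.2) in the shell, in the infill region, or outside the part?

At z = 15.68 mm: the 28.5×9 cube contributes its full rectangle; the cube at (2.5, 7) is present — its section is the full 18.5×23.5 rectangle; Subtracting the remaining from the first: starting from the 28.5×9 cube, the 18.5×23.5 cube at (2.5, 7) partially overlaps it — only the 37.00 mm² overlap (of its 434.75 mm²) is removed, clipping the outline — 1 connected region; (whole slice rotated 50° about Z — lengths, areas and connectivity unchanged). Overall, the cross-section is a single solid region. Undo the 50° rotation: the query point maps to (13.529, 1.301) in the un-rotated model frame. The nearest boundary edge runs (28.50, 0.00)→(0.00, 0.00); distance from the point to it = 1.30 mm. The point is inside the cross-section, 1.30 mm from the nearest boundary — within the 1.6 mm shell band (2 × 0.8).

shell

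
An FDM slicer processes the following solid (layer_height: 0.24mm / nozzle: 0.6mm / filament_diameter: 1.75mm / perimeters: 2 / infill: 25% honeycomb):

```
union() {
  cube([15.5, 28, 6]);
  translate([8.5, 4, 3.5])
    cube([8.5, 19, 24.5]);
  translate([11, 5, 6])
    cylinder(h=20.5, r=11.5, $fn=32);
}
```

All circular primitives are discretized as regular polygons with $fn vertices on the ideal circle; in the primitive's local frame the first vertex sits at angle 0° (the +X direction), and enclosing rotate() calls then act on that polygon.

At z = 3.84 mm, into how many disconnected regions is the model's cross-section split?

1

At z = 3.84 mm: the 15.5×28 cube contributes its full rectangle; the cube at (8.5, 4) is present — its section is the full 8.5×19 rectangle; the cylinder at (11, 5) does not reach this height (z outside [6, 26.5]); Merging all regions: the regions partially overlap (shared area 133.00 mm²), so overlapping operands fuse into one piece — 1 connected region. The result has 1 disconnected region.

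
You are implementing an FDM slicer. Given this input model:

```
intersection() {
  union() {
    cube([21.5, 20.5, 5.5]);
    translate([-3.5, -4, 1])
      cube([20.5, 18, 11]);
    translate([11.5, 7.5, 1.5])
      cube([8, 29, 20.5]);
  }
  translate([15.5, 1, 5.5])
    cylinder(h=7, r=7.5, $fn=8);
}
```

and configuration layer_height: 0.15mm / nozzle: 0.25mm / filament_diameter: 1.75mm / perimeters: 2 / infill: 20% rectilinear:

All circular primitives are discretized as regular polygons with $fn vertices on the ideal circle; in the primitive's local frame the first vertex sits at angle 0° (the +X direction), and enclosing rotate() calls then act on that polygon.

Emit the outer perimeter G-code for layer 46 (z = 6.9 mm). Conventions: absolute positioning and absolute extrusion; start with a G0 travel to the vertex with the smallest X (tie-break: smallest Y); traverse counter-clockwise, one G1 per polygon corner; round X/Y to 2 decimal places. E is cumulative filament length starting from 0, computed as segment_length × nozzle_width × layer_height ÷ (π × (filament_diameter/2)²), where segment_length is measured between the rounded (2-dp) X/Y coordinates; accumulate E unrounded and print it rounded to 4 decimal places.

At z = 6.9 mm: the cube is absent (z outside [0, 5.5]); the 20.5×18 cube at (-3.5, -4) contributes its full rectangle; the cube at (11.5, 7.5) is present — its section is the full 8×29 rectangle; Combining (union): the regions partially overlap (shared area 35.75 mm²), so overlapping operands fuse into one piece — 1 connected region; the cylinder at (15.5, 1): section is a regular 8-gon, circumradius r=7.5; Keeping only the common overlap: the r=7.5 cylinder at (15.5, 1) partially overlaps the result so far; clipping to the common part keeps 90.55 mm² — 1 connected region. The outline is a single polygon with 7 vertices. Extrusion per mm of travel: 0.25 × 0.15 / (π × 0.875²) = 0.015591. Accumulating E over each segment gives final E = 0.6055.

G0 X8.00 Y1.00 Z6.90
G1 X10.07 Y-4.00 E0.0844
G1 X17.00 Y-4.00 E0.1924
G1 X17.00 Y7.50 E0.3717
G1 X17.91 Y7.50 E0.3859
G1 X15.50 Y8.50 E0.4266
G1 X10.20 Y6.30 E0.5160
G1 X8.00 Y1.00 E0.6055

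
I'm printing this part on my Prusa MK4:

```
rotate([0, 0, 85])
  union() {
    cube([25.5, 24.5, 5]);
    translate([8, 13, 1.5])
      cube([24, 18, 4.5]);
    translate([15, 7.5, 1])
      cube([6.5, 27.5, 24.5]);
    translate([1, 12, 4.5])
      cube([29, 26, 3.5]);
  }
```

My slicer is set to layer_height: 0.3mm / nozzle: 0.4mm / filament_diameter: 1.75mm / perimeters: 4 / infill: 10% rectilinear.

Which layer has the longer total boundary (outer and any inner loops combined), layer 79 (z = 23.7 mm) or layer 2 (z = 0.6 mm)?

layer 2 (z = 0.6 mm)

Layer 79 (z = 23.7): the cube is not intersected at this z (z outside [0, 5]); the cube at (8, 13) is absent (z outside [1.5, 6]); the 6.5×27.5 cube at (15, 7.5) contributes its full rectangle (perimeter 68.00 mm); the cube at (1, 12) is absent (z outside [4.5, 8]); Taking the union: only the 6.5×27.5 cube at (15, 7.5) is present, so the union is just that shape — boundary = 68.00 mm; (whole slice rotated 85° about Z — lengths, areas and connectivity unchanged). So its perimeter = 68.00 mm. Layer 2 (z = 0.6): the cube (footprint 25.5×24.5) is included at this height (perimeter 100.00 mm); the cube at (8, 13) is absent (z outside [1.5, 6]); the cube at (15, 7.5) is absent (z outside [1, 25.5]); the cube at (1, 12) does not reach this height (z outside [4.5, 8]); Merging all regions: only the 25.5×24.5 cube is present, so the union is just that shape — boundary = 100.00 mm; (whole slice rotated 85° about Z — lengths, areas and connectivity unchanged). So its perimeter = 100.00 mm. Layer 2 is larger (100.00 vs 68.00 mm).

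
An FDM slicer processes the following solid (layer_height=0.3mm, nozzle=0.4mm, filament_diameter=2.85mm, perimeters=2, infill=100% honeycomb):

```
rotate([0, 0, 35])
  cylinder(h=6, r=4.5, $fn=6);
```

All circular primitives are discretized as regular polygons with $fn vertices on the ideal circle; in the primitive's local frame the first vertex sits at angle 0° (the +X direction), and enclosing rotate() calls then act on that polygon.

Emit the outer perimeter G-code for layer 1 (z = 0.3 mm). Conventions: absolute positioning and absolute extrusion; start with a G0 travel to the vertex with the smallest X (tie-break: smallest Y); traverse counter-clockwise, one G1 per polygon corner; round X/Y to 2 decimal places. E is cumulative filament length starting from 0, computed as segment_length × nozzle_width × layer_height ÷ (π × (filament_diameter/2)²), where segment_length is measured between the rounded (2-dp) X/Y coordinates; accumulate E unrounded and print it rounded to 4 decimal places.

At z = 0.3 mm: the cylinder: section is a regular 6-gon, circumradius r=4.5; (rotated 35° about Z; rotation is an isometry so areas/perimeters/island counts are preserved). The outline is a single polygon with 6 vertices. Extrusion per mm of travel: 0.4 × 0.3 / (π × 1.425²) = 0.018811. Accumulating E over each segment gives final E = 0.5079.

G0 X-4.08 Y1.90 Z0.30
G1 X-3.69 Y-2.58 E0.0846
G1 X0.39 Y-4.48 E0.1693
G1 X4.08 Y-1.90 E0.2539
G1 X3.69 Y2.58 E0.3385
G1 X-0.39 Y4.48 E0.4232
G1 X-4.08 Y1.90 E0.5079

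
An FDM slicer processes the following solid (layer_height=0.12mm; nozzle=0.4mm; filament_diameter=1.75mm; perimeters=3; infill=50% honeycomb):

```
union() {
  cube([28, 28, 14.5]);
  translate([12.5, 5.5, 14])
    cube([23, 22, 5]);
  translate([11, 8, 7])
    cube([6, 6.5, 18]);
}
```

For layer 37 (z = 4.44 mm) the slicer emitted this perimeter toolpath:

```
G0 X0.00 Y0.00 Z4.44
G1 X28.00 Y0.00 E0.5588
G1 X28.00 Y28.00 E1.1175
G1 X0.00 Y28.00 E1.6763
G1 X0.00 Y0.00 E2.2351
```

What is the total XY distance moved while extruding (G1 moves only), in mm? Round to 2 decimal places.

Sum the Euclidean lengths of each G1 segment: total = 112.00 mm.

112.00 mm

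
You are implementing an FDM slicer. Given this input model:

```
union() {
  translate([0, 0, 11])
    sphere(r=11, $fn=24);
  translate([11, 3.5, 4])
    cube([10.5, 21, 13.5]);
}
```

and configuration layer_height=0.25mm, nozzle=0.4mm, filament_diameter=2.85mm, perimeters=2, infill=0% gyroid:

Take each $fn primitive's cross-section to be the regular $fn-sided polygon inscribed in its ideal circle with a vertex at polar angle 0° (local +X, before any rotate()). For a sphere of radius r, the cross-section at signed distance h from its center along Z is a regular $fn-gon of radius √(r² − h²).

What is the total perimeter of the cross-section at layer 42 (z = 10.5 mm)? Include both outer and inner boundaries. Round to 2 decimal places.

At z = 10.5 mm: the r=11 sphere slices to a regular 24-gon of circumradius 10.989 (√(r²−h²) with h=0.5 from center) (perimeter = 2·24·10.989·sin(180°/24) = 68.85 mm); the 10.5×21 cube at (11, 3.5) contributes its full rectangle (perimeter 63.00 mm); Taking the union: the 2 present regions are separate (no shared area or edge), so areas and boundary lengths simply add and each stays a separate island — boundary = 131.85 mm. Overall, the cross-section has 2 separate islands. Total boundary length (outer) = 131.85 mm.

131.85 mm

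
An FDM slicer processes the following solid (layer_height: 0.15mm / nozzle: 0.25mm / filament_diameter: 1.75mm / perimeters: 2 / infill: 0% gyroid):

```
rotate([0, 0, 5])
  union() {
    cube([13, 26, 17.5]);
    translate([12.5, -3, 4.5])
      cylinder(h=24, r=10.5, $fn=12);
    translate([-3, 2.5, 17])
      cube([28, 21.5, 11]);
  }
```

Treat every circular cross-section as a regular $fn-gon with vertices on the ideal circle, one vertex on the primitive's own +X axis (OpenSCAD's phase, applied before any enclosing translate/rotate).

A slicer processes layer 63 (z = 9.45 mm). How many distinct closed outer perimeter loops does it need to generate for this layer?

At z = 9.45 mm: the cube is present — its section is the full 13×26 rectangle; the r=10.5 cylinder at (12.5, -3) gives a regular 12-gon of circumradius 10.5 (constant along its height); the cube at (-3, 2.5) is not intersected at this z (z outside [17, 28]); Merging all regions: the regions partially overlap (shared area 56.11 mm²), so overlapping operands fuse into one piece — 1 connected region; (rotated 5° about Z; rotation is an isometry so areas/perimeters/island counts are preserved). The result has 1 disconnected region.

1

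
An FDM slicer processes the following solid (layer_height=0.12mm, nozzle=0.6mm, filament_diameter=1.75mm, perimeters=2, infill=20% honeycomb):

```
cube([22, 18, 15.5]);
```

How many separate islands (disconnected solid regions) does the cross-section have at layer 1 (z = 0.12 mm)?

1

At z = 0.12 mm: the cube (footprint 22×18) is included at this height. Overall, the cross-section is a single solid region. Island count = 1.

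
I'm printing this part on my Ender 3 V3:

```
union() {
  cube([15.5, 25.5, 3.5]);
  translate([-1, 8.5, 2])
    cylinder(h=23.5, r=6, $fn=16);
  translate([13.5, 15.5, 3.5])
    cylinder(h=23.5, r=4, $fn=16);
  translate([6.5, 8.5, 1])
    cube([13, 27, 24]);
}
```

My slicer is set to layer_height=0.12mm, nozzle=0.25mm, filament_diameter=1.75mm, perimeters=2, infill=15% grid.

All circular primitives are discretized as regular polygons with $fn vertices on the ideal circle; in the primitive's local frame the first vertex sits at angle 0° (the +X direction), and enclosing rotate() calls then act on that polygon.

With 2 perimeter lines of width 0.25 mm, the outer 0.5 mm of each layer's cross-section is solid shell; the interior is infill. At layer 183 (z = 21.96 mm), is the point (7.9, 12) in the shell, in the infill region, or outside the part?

infill

At z = 21.96 mm: the cube does not reach this height (z outside [0, 3.5]); the cylinder at (-1, 8.5): section is a regular 16-gon, circumradius r=6; the cylinder at (13.5, 15.5): section is a regular 16-gon, circumradius r=4; the cube at (6.5, 8.5) is present — its section is the full 13×27 rectangle; Combining (union): the regions partially overlap (shared area 48.98 mm²), so overlapping operands fuse into one piece — 2 connected regions. Overall, the cross-section has 2 separate islands. The nearest boundary edge runs (6.50, 8.50)→(6.50, 35.50); distance from the point to it = 1.40 mm. (Shell/infill is judged within the island containing the point — the largest one.) The point is inside the cross-section and 1.40 mm from the nearest boundary — more than the 0.5 mm shell width (2 × 0.25), so it's in the infill interior.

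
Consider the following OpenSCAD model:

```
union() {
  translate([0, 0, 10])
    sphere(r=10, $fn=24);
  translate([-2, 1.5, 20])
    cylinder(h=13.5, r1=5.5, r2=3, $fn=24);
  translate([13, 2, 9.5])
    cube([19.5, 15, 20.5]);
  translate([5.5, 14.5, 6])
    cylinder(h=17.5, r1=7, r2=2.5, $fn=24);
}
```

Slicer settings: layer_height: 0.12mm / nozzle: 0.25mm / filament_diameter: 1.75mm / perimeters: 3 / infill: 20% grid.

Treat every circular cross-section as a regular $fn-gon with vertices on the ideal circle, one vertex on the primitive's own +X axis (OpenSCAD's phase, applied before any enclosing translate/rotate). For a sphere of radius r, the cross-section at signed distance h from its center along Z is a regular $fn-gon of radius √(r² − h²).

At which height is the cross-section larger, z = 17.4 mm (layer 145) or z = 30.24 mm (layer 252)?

layer 145 (z = 17.4 mm)

Layer 145 (z = 17.4): the r=10 sphere slices to a regular 24-gon of circumradius 6.726 (√(r²−h²) with h=7.4 from center) (area = (24/2)·6.726²·sin(360°/24) = 140.51 mm²); the cone at (-2, 1.5) does not reach this height (z outside [20, 33.5]); the 19.5×15 cube at (13, 2) contributes its full rectangle (area 292.50 mm²); the cone at (5.5, 14.5): at t=0.651 of its height the radius interpolates to r₁+(r₂−r₁)t = 4.069, giving a regular 24-gon of that circumradius (area = (24/2)·4.069²·sin(360°/24) = 51.41 mm²); Taking the union: the 3 present regions are separate (no shared area or edge), so areas and boundary lengths simply add and each stays a separate island — area = 484.42 mm². So its area = 484.42 mm². Layer 252 (z = 30.24): the sphere is not intersected at this z (|z−center|=20.240 > r=10); the cone at (-2, 1.5) contributes a regular 24-gon of circumradius 3.604 (interpolated between r1=5.5 and r2=3 at t=0.759) (area = (24/2)·3.604²·sin(360°/24) = 40.33 mm²); the cube at (13, 2) is not intersected at this z (z outside [9.5, 30]); the cone at (5.5, 14.5) is not intersected at this z (z outside [6, 23.5]); Taking the union: only the cone at (-2, 1.5) is present, so the union is just that shape — area = 40.33 mm². So its area = 40.33 mm². Layer 145 is larger (484.42 vs 40.33 mm²).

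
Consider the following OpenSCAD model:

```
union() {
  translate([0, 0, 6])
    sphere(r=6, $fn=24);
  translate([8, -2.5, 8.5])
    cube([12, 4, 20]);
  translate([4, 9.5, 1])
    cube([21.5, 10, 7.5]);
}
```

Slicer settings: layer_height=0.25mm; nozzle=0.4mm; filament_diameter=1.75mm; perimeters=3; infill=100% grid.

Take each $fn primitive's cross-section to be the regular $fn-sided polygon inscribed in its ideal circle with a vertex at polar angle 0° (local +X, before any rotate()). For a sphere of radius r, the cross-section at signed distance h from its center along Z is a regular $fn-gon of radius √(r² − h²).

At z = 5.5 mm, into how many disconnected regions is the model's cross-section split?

2

At z = 5.5 mm: the r=6 sphere slices to a regular 24-gon of circumradius 5.979 (√(r²−h²) with h=0.5 from center); the cube at (8, -2.5) is absent (z outside [8.5, 28.5]); the cube at (4, 9.5) (footprint 21.5×10) is included at this height; Combining (union): the 2 present regions are separate (no shared area or edge), so areas and boundary lengths simply add and each stays a separate island — 2 connected regions. The result has 2 disconnected regions.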